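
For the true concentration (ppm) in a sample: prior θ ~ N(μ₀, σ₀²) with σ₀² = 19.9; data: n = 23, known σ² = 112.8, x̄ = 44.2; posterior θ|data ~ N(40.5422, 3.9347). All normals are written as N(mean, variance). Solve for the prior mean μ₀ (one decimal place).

The posterior mean is a precision-weighted average: μ_n = (τ₀μ₀ + τ_data·x̄)/(τ₀+τ_data), with τ₀=1/σ₀² and τ_data=n/σ².
Here τ₀ = 1/19.9 = 0.050251 and τ_data = 23/112.8 = 0.203901, so τ_n = 0.254152.
Rearranging for μ₀: μ₀ = (μ_n·τ_n − τ_data·x̄)/τ₀ = (40.5422·0.254152 − 0.203901·44.2) / 0.050251 = 1.291457/0.050251 ≈ 25.7.

μ₀ = 25.7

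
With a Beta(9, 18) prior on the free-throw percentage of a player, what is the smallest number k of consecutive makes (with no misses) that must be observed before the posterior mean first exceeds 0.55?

k = 14

After k makes and 0 misses the posterior is Beta(9+k, 18), with mean (9+k)/(9+18+k).
Set (9+k)/(27+k) > 0.55 and solve: k > (0.55·27 − 9)/(1 − 0.55) = 13.000.
The smallest integer exceeding 13.000 is 14, and checking k=14: (23)/(41) = 0.5610 > 0.55.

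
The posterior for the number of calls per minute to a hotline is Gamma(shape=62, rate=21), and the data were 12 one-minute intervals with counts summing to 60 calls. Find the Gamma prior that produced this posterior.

Gamma(shape=2, rate=9)

A Gamma(α, β) prior (rate parametrization) on a Poisson rate with n observations summing to S gives posterior Gamma(α+S, β+n).
So α = 62 − 60 = 2 and β = 21 − 12 = 9.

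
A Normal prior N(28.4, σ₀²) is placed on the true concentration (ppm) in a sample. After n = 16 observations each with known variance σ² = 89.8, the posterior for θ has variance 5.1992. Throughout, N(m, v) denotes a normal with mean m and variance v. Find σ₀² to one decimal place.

Posterior precision equals prior precision plus data precision: 1/σ_n² = 1/σ₀² + n/σ².
So 1/σ₀² = 1/5.1992 − 16/89.8 = 0.192337 − 0.178174 = 0.014163.
Hence σ₀² = 1/0.014163 ≈ 70.6.

σ₀² = 70.6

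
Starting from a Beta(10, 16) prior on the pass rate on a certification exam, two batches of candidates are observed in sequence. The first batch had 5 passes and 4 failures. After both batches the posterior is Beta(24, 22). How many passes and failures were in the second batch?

9 passes and 2 failures

Sequential conjugate updates are equivalent to a single update on the pooled data, so total successes = posterior α − prior α and total failures = posterior β − prior β.
Total across both batches: 24−10=14 passes, 22−16=6 failures.
Subtract the first batch: 14−5=9 passes and 6−4=2 failures.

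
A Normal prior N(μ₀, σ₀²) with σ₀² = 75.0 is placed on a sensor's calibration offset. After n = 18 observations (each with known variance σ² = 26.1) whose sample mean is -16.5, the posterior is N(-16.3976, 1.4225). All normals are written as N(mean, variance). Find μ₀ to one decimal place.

With known observation variance, the Normal–Normal posterior has precision τ_n = τ₀ + n/σ² and mean μ_n = (τ₀μ₀ + (n/σ²)x̄)/τ_n.
Here τ₀ = 1/75.0 = 0.013333 and τ_data = 18/26.1 = 0.689655, so τ_n = 0.702988.
Rearranging for μ₀: μ₀ = (μ_n·τ_n − τ_data·x̄)/τ₀ = (-16.3976·0.702988 − 0.689655·-16.5) / 0.013333 = -0.148009/0.013333 ≈ -11.1.

μ₀ = -11.1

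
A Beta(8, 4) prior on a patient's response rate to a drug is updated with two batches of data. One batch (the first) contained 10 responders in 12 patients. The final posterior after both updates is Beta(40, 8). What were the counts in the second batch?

22 responders and 2 non-responders

Sequential conjugate updates are equivalent to a single update on the pooled data, so total successes = posterior α − prior α and total failures = posterior β − prior β.
Total across both batches: 40−8=32 responders, 8−4=4 non-responders.
Subtract the first batch: 32−10=22 responders and 4−2=2 non-responders.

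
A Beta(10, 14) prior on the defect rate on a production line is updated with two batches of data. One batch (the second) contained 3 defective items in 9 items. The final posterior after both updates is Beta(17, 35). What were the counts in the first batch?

Sequential conjugate updates are equivalent to a single update on the pooled data, so total successes = posterior α − prior α and total failures = posterior β − prior β.
Total across both batches: 17−10=7 defective items, 35−14=21 good items.
Subtract the second batch: 7−3=4 defective items and 21−6=15 good items.

4 defective items and 15 good items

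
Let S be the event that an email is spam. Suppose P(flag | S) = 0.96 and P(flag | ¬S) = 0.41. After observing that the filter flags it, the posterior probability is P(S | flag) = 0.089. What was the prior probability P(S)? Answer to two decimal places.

P(S) = 0.04

Bayes' rule in odds form gives O(S|E) = O(S)·[P(E|S)/P(E|¬S)], hence O(S) = O(S|E)/LR.
Posterior odds = 0.089/(1−0.089) = 0.0977. LR = 0.96/0.41 = 2.3415.
Prior odds = 0.0977/2.3415 = 0.0417, so P(S) = 0.0417/(1+0.0417) ≈ 0.04.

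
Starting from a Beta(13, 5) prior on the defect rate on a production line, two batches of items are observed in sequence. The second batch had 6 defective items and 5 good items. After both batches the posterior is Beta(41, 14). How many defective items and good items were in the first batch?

Sequential conjugate updates are equivalent to a single update on the pooled data, so total successes = posterior α − prior α and total failures = posterior β − prior β.
Total across both batches: 41−13=28 defective items, 14−5=9 good items.
Subtract the second batch: 28−6=22 defective items and 9−5=4 good items.

22 defective items and 4 good items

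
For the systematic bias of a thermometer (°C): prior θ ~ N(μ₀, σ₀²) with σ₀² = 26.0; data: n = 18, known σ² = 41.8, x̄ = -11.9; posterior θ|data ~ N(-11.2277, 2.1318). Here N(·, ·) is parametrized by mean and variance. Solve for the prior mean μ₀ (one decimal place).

The posterior mean is a precision-weighted average: μ_n = (τ₀μ₀ + τ_data·x̄)/(τ₀+τ_data), with τ₀=1/σ₀² and τ_data=n/σ².
Here τ₀ = 1/26.0 = 0.038462 and τ_data = 18/41.8 = 0.430622, so τ_n = 0.469084.
Rearranging for μ₀: μ₀ = (μ_n·τ_n − τ_data·x̄)/τ₀ = (-11.2277·0.469084 − 0.430622·-11.9) / 0.038462 = -0.142333/0.038462 ≈ -3.7.

μ₀ = -3.7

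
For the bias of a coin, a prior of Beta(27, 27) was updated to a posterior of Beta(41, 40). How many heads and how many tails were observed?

14 heads and 13 tails

A Beta(a, b) prior with s successes and f failures in binomial data gives a Beta(a+s, b+f) posterior.
So s = 41 − 27 = 14 and f = 40 − 27 = 13.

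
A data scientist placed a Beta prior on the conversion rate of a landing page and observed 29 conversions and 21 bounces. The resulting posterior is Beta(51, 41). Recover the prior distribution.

Beta(22, 20)

Beta is conjugate to the binomial likelihood: posterior = Beta(α+s, β+f).
Subtract the data counts: 51−29=22, 41−21=20.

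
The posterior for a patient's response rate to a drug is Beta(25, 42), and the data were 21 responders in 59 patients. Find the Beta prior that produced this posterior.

Beta(4, 4)

Beta is conjugate to the binomial likelihood: posterior = Beta(a+s, b+f).
So a = 25 − 21 = 4 and b = 42 − 38 = 4.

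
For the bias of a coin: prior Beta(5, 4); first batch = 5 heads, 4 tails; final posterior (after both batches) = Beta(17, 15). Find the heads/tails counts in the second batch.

7 heads and 7 tails

Because Beta–binomial updating is additive in the counts, the combined data contributed (α_post−α_prior, β_post−β_prior) successes and failures.
Total across both batches: 17−5=12 heads, 15−4=11 tails.
Subtract the first batch: 12−5=7 heads and 11−4=7 tails.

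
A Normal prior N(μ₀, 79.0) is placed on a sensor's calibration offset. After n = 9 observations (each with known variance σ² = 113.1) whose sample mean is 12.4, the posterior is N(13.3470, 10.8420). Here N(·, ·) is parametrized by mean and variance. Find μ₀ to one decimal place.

μ₀ = 19.3

With known observation variance, the Normal–Normal posterior has precision τ_n = τ₀ + n/σ² and mean μ_n = (τ₀μ₀ + (n/σ²)x̄)/τ_n.
Here τ₀ = 1/79.0 = 0.012658 and τ_data = 9/113.1 = 0.079576, so τ_n = 0.092234.
Rearranging for μ₀: μ₀ = (μ_n·τ_n − τ_data·x̄)/τ₀ = (13.3470·0.092234 − 0.079576·12.4) / 0.012658 = 0.244305/0.012658 ≈ 19.3.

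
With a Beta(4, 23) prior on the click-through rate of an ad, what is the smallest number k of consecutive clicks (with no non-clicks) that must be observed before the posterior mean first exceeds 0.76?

k = 69

After k clicks and 0 non-clicks the posterior is Beta(4+k, 23), with mean (4+k)/(4+23+k).
Set (4+k)/(27+k) > 0.76 and solve: k > (0.76·27 − 4)/(1 − 0.76) = 68.833.
The smallest integer exceeding 68.833 is 69.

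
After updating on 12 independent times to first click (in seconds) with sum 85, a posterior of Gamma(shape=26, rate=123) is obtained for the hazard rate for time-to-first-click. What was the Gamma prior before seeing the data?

Gamma(shape=14, rate=38)

Gamma–exponential conjugacy: posterior shape = α + n, posterior rate = β + Σtᵢ.
So α = 26 − 12 = 14 and β = 123 − 85 = 38.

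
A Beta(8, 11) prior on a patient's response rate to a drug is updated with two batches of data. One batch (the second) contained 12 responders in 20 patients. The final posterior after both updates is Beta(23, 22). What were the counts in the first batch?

3 responders and 3 non-responders

Because Beta–binomial updating is additive in the counts, the combined data contributed (α_post−α_prior, β_post−β_prior) successes and failures.
Total across both batches: 23−8=15 responders, 22−11=11 non-responders.
Subtract the second batch: 15−12=3 responders and 11−8=3 non-responders.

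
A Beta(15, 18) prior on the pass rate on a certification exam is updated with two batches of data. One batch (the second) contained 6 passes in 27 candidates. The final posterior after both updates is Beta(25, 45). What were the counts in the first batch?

Sequential conjugate updates are equivalent to a single update on the pooled data, so total successes = posterior α − prior α and total failures = posterior β − prior β.
Total across both batches: 25−15=10 passes, 45−18=27 failures.
Subtract the second batch: 10−6=4 passes and 27−21=6 failures.

4 passes and 6 failures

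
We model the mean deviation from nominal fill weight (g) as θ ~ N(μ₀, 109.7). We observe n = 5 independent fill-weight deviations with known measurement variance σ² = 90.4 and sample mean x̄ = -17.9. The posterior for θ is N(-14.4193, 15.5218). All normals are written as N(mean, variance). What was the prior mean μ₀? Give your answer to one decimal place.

μ₀ = 6.7

With known observation variance, the Normal–Normal posterior has precision τ_n = τ₀ + n/σ² and mean μ_n = (τ₀μ₀ + (n/σ²)x̄)/τ_n.
Here τ₀ = 1/109.7 = 0.009116 and τ_data = 5/90.4 = 0.055310, so τ_n = 0.064426.
Rearranging for μ₀: μ₀ = (μ_n·τ_n − τ_data·x̄)/τ₀ = (-14.4193·0.064426 − 0.055310·-17.9) / 0.009116 = 0.061071/0.009116 ≈ 6.7.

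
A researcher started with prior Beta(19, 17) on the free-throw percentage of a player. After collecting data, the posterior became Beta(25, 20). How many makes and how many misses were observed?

6 makes and 3 misses

A Beta(α, β) prior with s successes and f failures in binomial data gives a Beta(α+s, β+f) posterior.
Match parameters: s=25−19=6, f=20−17=3.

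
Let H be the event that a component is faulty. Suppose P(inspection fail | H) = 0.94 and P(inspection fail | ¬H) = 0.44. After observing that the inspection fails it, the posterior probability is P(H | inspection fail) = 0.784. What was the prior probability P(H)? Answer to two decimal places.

In odds form, posterior odds = prior odds × likelihood ratio, so prior odds = posterior odds ÷ LR.
Posterior odds = 0.784/(1−0.784) = 3.6296. LR = 0.94/0.44 = 2.1364.
Prior odds = 3.6296/2.1364 = 1.6989, so P(H) = 1.6989/(1+1.6989) ≈ 0.63.

P(H) = 0.63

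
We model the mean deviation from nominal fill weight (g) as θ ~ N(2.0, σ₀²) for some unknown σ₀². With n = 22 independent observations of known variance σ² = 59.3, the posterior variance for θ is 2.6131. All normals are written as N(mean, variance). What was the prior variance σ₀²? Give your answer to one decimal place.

σ₀² = 85.5

For the Normal–Normal model with known σ², precisions add: τ_n = τ₀ + n/σ².
So 1/σ₀² = 1/2.6131 − 22/59.3 = 0.382687 − 0.370995 = 0.011692.
Hence σ₀² = 1/0.011692 ≈ 85.5.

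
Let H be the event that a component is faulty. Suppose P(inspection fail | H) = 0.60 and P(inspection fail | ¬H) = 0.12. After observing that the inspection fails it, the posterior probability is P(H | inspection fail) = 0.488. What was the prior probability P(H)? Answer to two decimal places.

P(H) = 0.16

In odds form, posterior odds = prior odds × likelihood ratio, so prior odds = posterior odds ÷ LR.
Posterior odds = 0.488/(1−0.488) = 0.9531. LR = 0.60/0.12 = 5.0000.
Prior odds = 0.9531/5.0000 = 0.1906, so P(H) = 0.1906/(1+0.1906) ≈ 0.16.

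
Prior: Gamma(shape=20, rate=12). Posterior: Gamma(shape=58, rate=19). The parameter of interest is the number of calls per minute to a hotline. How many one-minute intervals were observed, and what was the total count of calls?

n = 7 one-minute intervals with total 38 calls

A Gamma(α, β) prior (rate parametrization) on a Poisson rate with n observations summing to S gives posterior Gamma(α+S, β+n).
Matching: Σxᵢ = 58 − 20 = 38 and n = 19 − 12 = 7.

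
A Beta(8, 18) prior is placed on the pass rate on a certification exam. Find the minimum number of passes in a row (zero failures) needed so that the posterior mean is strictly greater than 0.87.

After k passes and 0 failures the posterior is Beta(8+k, 18), with mean (8+k)/(8+18+k).
Set (8+k)/(26+k) > 0.87 and solve: k > (0.87·26 − 8)/(1 − 0.87) = 112.462.
The smallest integer exceeding 112.462 is 113, and checking k=113: (121)/(139) = 0.8705 > 0.87.

k = 113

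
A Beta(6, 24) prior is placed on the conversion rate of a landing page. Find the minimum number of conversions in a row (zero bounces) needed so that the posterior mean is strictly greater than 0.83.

k = 112

After k conversions and 0 bounces the posterior is Beta(6+k, 24), with mean (6+k)/(6+24+k).
Set (6+k)/(30+k) > 0.83 and solve: k > (0.83·30 − 6)/(1 − 0.83) = 111.176.
The smallest integer exceeding 111.176 is 112, and checking k=112: (118)/(142) = 0.8310 > 0.83.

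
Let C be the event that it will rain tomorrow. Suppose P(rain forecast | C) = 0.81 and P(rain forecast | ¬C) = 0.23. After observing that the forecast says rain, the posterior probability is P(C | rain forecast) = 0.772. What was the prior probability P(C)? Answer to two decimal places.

P(C) = 0.49

Bayes' rule in odds form gives O(C|E) = O(C)·[P(E|C)/P(E|¬C)], hence O(C) = O(C|E)/LR.
Posterior odds = 0.772/(1−0.772) = 3.3860. LR = 0.81/0.23 = 3.5217.
Prior odds = 3.3860/3.5217 = 0.9615, so P(C) = 0.9615/(1+0.9615) ≈ 0.49.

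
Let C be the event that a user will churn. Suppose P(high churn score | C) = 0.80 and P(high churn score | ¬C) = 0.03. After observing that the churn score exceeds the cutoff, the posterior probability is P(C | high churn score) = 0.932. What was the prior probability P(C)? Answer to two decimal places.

In odds form, posterior odds = prior odds × likelihood ratio, so prior odds = posterior odds ÷ LR.
Posterior odds = 0.932/(1−0.932) = 13.7059. LR = 0.80/0.03 = 26.6667.
Prior odds = 13.7059/26.6667 = 0.5140, so P(C) = 0.5140/(1+0.5140) ≈ 0.34.

P(C) = 0.34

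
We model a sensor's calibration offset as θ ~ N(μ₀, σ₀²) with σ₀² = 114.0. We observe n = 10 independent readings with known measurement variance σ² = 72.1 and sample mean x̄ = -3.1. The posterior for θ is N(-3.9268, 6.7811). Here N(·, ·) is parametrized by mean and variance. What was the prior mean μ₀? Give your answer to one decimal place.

With known observation variance, the Normal–Normal posterior has precision τ_n = τ₀ + n/σ² and mean μ_n = (τ₀μ₀ + (n/σ²)x̄)/τ_n.
Here τ₀ = 1/114.0 = 0.008772 and τ_data = 10/72.1 = 0.138696, so τ_n = 0.147468.
Rearranging for μ₀: μ₀ = (μ_n·τ_n − τ_data·x̄)/τ₀ = (-3.9268·0.147468 − 0.138696·-3.1) / 0.008772 = -0.149120/0.008772 ≈ -17.0.

μ₀ = -17.0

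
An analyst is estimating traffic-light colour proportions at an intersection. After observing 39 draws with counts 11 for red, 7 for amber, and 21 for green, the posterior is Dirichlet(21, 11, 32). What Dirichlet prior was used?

Dirichlet(10, 4, 11)

For a Dirichlet(α) prior with multinomial counts c, the posterior is Dirichlet(α + c) componentwise.
Subtract each count from the matching posterior parameter: 21−11=10, 11−7=4, 32−21=11.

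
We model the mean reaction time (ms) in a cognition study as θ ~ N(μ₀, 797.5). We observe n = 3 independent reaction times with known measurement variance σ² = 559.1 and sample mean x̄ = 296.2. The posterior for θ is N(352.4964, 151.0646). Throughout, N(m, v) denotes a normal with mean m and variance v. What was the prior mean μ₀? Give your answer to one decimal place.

μ₀ = 593.4

The posterior mean is a precision-weighted average: μ_n = (τ₀μ₀ + τ_data·x̄)/(τ₀+τ_data), with τ₀=1/σ₀² and τ_data=n/σ².
Here τ₀ = 1/797.5 = 0.001254 and τ_data = 3/559.1 = 0.005366, so τ_n = 0.006620.
Rearranging for μ₀: μ₀ = (μ_n·τ_n − τ_data·x̄)/τ₀ = (352.4964·0.006620 − 0.005366·296.2) / 0.001254 = 0.744117/0.001254 ≈ 593.4.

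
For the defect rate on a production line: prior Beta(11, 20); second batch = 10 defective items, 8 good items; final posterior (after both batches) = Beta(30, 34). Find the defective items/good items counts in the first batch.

Because Beta–binomial updating is additive in the counts, the combined data contributed (α_post−α_prior, β_post−β_prior) successes and failures.
Total across both batches: 30−11=19 defective items, 34−20=14 good items.
Subtract the second batch: 19−10=9 defective items and 14−8=6 good items.

9 defective items and 6 good items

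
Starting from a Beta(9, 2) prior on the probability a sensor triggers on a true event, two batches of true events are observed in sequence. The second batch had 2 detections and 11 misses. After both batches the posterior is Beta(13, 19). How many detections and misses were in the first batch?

Because Beta–binomial updating is additive in the counts, the combined data contributed (α_post−α_prior, β_post−β_prior) successes and failures.
Total across both batches: 13−9=4 detections, 19−2=17 misses.
Subtract the second batch: 4−2=2 detections and 17−11=6 misses.

2 detections and 6 misses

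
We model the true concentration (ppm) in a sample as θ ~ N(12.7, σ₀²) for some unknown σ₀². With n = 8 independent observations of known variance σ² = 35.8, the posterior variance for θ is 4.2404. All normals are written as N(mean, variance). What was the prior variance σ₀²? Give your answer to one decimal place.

For the Normal–Normal model with known σ², precisions add: τ_n = τ₀ + n/σ².
So 1/σ₀² = 1/4.2404 − 8/35.8 = 0.235827 − 0.223464 = 0.012363.
Hence σ₀² = 1/0.012363 ≈ 80.9.

σ₀² = 80.9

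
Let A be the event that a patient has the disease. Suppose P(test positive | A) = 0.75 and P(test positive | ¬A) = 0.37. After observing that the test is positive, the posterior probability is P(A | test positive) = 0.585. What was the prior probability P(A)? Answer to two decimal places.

In odds form, posterior odds = prior odds × likelihood ratio, so prior odds = posterior odds ÷ LR.
Posterior odds = 0.585/(1−0.585) = 1.4096. LR = 0.75/0.37 = 2.0270.
Prior odds = 1.4096/2.0270 = 0.6954, so P(A) = 0.6954/(1+0.6954) ≈ 0.41.

P(A) = 0.41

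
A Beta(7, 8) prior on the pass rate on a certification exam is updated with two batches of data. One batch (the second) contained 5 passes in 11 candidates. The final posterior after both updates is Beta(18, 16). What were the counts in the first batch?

6 passes and 2 failures

Because Beta–binomial updating is additive in the counts, the combined data contributed (α_post−α_prior, β_post−β_prior) successes and failures.
Total across both batches: 18−7=11 passes, 16−8=8 failures.
Subtract the second batch: 11−5=6 passes and 8−6=2 failures.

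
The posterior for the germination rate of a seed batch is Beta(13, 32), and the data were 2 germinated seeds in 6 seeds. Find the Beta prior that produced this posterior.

Beta(11, 28)

Under Beta–binomial conjugacy the posterior parameters are (α+s, β+f).
So α = 13 − 2 = 11 and β = 32 − 4 = 28.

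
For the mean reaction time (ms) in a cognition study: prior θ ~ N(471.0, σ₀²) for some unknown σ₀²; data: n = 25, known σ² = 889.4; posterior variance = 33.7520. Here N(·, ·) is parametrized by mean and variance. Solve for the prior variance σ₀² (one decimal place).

For the Normal–Normal model with known σ², precisions add: τ_n = τ₀ + n/σ².
So 1/σ₀² = 1/33.7520 − 25/889.4 = 0.029628 − 0.028109 = 0.001519.
Hence σ₀² = 1/0.001519 ≈ 658.3.

σ₀² = 658.3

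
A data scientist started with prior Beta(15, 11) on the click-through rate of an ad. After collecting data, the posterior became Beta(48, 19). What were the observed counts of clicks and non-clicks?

Beta is conjugate to the binomial likelihood: posterior = Beta(a+s, b+f).
So s = 48 − 15 = 33 and f = 19 − 11 = 8.

33 clicks and 8 non-clicks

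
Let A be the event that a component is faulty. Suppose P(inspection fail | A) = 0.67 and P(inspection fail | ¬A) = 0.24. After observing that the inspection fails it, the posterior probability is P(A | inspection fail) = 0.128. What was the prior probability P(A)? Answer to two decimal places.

Bayes' rule in odds form gives O(A|E) = O(A)·[P(E|A)/P(E|¬A)], hence O(A) = O(A|E)/LR.
Posterior odds = 0.128/(1−0.128) = 0.1468. LR = 0.67/0.24 = 2.7917.
Prior odds = 0.1468/2.7917 = 0.0526, so P(A) = 0.0526/(1+0.0526) ≈ 0.05.

P(A) = 0.05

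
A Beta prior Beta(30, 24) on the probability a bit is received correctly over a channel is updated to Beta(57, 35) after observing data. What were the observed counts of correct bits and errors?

27 correct bits and 11 errors

A Beta(α, β) prior with s successes and f failures in binomial data gives a Beta(α+s, β+f) posterior.
Match parameters: s=57−30=27, f=35−24=11.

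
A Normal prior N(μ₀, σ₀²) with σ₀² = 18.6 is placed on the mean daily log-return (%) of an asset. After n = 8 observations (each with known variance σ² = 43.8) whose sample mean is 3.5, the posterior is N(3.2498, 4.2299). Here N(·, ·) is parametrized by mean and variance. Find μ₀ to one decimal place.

μ₀ = 2.4

With known observation variance, the Normal–Normal posterior has precision τ_n = τ₀ + n/σ² and mean μ_n = (τ₀μ₀ + (n/σ²)x̄)/τ_n.
Here τ₀ = 1/18.6 = 0.053763 and τ_data = 8/43.8 = 0.182648, so τ_n = 0.236411.
Rearranging for μ₀: μ₀ = (μ_n·τ_n − τ_data·x̄)/τ₀ = (3.2498·0.236411 − 0.182648·3.5) / 0.053763 = 0.129020/0.053763 ≈ 2.4.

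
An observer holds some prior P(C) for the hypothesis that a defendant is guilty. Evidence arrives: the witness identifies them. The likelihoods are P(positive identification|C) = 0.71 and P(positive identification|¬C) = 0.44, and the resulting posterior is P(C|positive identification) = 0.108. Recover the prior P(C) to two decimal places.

Bayes' rule in odds form gives O(C|E) = O(C)·[P(E|C)/P(E|¬C)], hence O(C) = O(C|E)/LR.
Posterior odds = 0.108/(1−0.108) = 0.1211. LR = 0.71/0.44 = 1.6136.
Prior odds = 0.1211/1.6136 = 0.0750, so P(C) = 0.0750/(1+0.0750) ≈ 0.07.

P(C) = 0.07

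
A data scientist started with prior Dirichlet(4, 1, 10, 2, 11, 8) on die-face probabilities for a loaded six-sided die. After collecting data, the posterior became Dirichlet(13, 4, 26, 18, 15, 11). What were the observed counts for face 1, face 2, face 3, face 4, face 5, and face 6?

For a Dirichlet(α) prior with multinomial counts c, the posterior is Dirichlet(α + c) componentwise.
Counts are posterior − prior componentwise: 13−4=9, 4−1=3, 26−10=16, 18−2=16, 15−11=4, 11−8=3.

counts (9, 3, 16, 16, 4, 3)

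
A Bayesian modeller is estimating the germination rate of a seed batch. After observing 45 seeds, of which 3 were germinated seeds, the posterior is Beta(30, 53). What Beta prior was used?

Beta(27, 11)

Beta is conjugate to the binomial likelihood: posterior = Beta(α+s, β+f).
Subtract the data counts: 30−3=27, 53−42=11.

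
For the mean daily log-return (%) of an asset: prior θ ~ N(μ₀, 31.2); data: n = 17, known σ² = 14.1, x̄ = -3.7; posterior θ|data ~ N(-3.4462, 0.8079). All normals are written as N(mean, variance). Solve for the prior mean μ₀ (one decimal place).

With known observation variance, the Normal–Normal posterior has precision τ_n = τ₀ + n/σ² and mean μ_n = (τ₀μ₀ + (n/σ²)x̄)/τ_n.
Here τ₀ = 1/31.2 = 0.032051 and τ_data = 17/14.1 = 1.205674, so τ_n = 1.237725.
Rearranging for μ₀: μ₀ = (μ_n·τ_n − τ_data·x̄)/τ₀ = (-3.4462·1.237725 − 1.205674·-3.7) / 0.032051 = 0.195546/0.032051 ≈ 6.1.

μ₀ = 6.1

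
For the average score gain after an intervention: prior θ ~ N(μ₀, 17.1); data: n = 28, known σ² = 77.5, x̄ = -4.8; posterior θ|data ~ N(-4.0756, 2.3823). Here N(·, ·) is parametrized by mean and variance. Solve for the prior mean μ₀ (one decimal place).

With known observation variance, the Normal–Normal posterior has precision τ_n = τ₀ + n/σ² and mean μ_n = (τ₀μ₀ + (n/σ²)x̄)/τ_n.
Here τ₀ = 1/17.1 = 0.058480 and τ_data = 28/77.5 = 0.361290, so τ_n = 0.419770.
Rearranging for μ₀: μ₀ = (μ_n·τ_n − τ_data·x̄)/τ₀ = (-4.0756·0.419770 − 0.361290·-4.8) / 0.058480 = 0.023377/0.058480 ≈ 0.4.

μ₀ = 0.4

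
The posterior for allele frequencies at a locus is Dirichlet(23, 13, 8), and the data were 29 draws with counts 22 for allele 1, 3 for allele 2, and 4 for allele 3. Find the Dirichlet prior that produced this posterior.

Dirichlet(1, 10, 4)

For a Dirichlet(α) prior with multinomial counts c, the posterior is Dirichlet(α + c) componentwise.
Subtract each count from the matching posterior parameter: 23−22=1, 13−3=10, 8−4=4.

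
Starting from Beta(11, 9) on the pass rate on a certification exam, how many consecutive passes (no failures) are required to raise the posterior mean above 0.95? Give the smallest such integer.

After k passes and 0 failures the posterior is Beta(11+k, 9), with mean (11+k)/(11+9+k).
Set (11+k)/(20+k) > 0.95 and solve: k > (0.95·20 − 11)/(1 − 0.95) = 160.000.
The smallest integer exceeding 160.000 is 161.

k = 161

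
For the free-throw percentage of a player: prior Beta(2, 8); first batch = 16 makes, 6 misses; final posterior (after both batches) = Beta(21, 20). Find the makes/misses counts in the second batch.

3 makes and 6 misses

Because Beta–binomial updating is additive in the counts, the combined data contributed (α_post−α_prior, β_post−β_prior) successes and failures.
Total across both batches: 21−2=19 makes, 20−8=12 misses.
Subtract the first batch: 19−16=3 makes and 12−6=6 misses.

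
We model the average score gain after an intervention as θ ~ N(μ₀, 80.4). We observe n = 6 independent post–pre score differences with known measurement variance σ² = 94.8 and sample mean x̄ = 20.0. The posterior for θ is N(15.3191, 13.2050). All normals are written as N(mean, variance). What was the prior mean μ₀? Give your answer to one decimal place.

μ₀ = -8.5

The posterior mean is a precision-weighted average: μ_n = (τ₀μ₀ + τ_data·x̄)/(τ₀+τ_data), with τ₀=1/σ₀² and τ_data=n/σ².
Here τ₀ = 1/80.4 = 0.012438 and τ_data = 6/94.8 = 0.063291, so τ_n = 0.075729.
Rearranging for μ₀: μ₀ = (μ_n·τ_n − τ_data·x̄)/τ₀ = (15.3191·0.075729 − 0.063291·20.0) / 0.012438 = -0.105720/0.012438 ≈ -8.5.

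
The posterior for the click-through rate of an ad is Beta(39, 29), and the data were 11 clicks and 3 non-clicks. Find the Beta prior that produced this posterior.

Beta is conjugate to the binomial likelihood: posterior = Beta(a+s, b+f).
Subtract the data counts: 39−11=28, 29−3=26.

Beta(28, 26)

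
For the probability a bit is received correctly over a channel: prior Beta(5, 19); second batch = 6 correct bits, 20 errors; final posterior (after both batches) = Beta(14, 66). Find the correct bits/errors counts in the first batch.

Because Beta–binomial updating is additive in the counts, the combined data contributed (α_post−α_prior, β_post−β_prior) successes and failures.
Total across both batches: 14−5=9 correct bits, 66−19=47 errors.
Subtract the second batch: 9−6=3 correct bits and 47−20=27 errors.

3 correct bits and 27 errors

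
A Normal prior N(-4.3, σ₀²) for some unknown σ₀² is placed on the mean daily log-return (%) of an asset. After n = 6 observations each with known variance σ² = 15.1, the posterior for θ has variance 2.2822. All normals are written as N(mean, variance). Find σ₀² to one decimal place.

σ₀² = 24.5

Posterior precision equals prior precision plus data precision: 1/σ_n² = 1/σ₀² + n/σ².
So 1/σ₀² = 1/2.2822 − 6/15.1 = 0.438174 − 0.397351 = 0.040823.
Hence σ₀² = 1/0.040823 ≈ 24.5.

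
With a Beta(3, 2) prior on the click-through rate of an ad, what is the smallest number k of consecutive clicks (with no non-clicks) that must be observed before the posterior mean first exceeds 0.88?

After k clicks and 0 non-clicks the posterior is Beta(3+k, 2), with mean (3+k)/(3+2+k).
Set (3+k)/(5+k) > 0.88 and solve: k > (0.88·5 − 3)/(1 − 0.88) = 11.667.
The smallest integer exceeding 11.667 is 12.

k = 12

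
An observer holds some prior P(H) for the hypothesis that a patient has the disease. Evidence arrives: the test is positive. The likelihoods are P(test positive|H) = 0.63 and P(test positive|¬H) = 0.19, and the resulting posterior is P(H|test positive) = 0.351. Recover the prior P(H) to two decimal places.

Bayes' rule in odds form gives O(H|E) = O(H)·[P(E|H)/P(E|¬H)], hence O(H) = O(H|E)/LR.
Posterior odds = 0.351/(1−0.351) = 0.5408. LR = 0.63/0.19 = 3.3158.
Prior odds = 0.5408/3.3158 = 0.1631, so P(H) = 0.1631/(1+0.1631) ≈ 0.14.

P(H) = 0.14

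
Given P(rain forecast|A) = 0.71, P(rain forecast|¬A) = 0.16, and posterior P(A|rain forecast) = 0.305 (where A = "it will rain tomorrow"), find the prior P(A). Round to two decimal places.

P(A) = 0.09

In odds form, posterior odds = prior odds × likelihood ratio, so prior odds = posterior odds ÷ LR.
Posterior odds = 0.305/(1−0.305) = 0.4388. LR = 0.71/0.16 = 4.4375.
Prior odds = 0.4388/4.4375 = 0.0989, so P(A) = 0.0989/(1+0.0989) ≈ 0.09.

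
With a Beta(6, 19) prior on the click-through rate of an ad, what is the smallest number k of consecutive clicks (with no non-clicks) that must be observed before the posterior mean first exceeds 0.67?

After k clicks and 0 non-clicks the posterior is Beta(6+k, 19), with mean (6+k)/(6+19+k).
Set (6+k)/(25+k) > 0.67 and solve: k > (0.67·25 − 6)/(1 − 0.67) = 32.576.
The smallest integer exceeding 32.576 is 33, and checking k=33: (39)/(58) = 0.6724 > 0.67.

k = 33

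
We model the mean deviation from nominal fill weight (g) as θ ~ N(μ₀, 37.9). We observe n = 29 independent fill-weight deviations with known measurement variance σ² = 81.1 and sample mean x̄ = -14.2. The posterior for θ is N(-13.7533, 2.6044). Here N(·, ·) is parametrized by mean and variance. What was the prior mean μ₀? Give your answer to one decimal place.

With known observation variance, the Normal–Normal posterior has precision τ_n = τ₀ + n/σ² and mean μ_n = (τ₀μ₀ + (n/σ²)x̄)/τ_n.
Here τ₀ = 1/37.9 = 0.026385 and τ_data = 29/81.1 = 0.357583, so τ_n = 0.383968.
Rearranging for μ₀: μ₀ = (μ_n·τ_n − τ_data·x̄)/τ₀ = (-13.7533·0.383968 − 0.357583·-14.2) / 0.026385 = -0.203148/0.026385 ≈ -7.7.

μ₀ = -7.7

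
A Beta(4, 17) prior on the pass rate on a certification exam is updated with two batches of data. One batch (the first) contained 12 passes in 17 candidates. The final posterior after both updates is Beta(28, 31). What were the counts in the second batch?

12 passes and 9 failures

Sequential conjugate updates are equivalent to a single update on the pooled data, so total successes = posterior α − prior α and total failures = posterior β − prior β.
Total across both batches: 28−4=24 passes, 31−17=14 failures.
Subtract the first batch: 24−12=12 passes and 14−5=9 failures.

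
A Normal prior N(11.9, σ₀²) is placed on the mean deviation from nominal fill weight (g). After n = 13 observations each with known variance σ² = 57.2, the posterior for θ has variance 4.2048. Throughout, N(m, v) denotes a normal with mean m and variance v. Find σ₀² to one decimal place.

Posterior precision equals prior precision plus data precision: 1/σ_n² = 1/σ₀² + n/σ².
So 1/σ₀² = 1/4.2048 − 13/57.2 = 0.237823 − 0.227273 = 0.010550.
Hence σ₀² = 1/0.010550 ≈ 94.8.

σ₀² = 94.8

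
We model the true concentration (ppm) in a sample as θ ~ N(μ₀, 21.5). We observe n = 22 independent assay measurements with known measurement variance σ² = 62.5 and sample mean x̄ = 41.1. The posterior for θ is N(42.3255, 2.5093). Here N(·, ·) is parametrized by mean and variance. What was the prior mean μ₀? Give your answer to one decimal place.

The posterior mean is a precision-weighted average: μ_n = (τ₀μ₀ + τ_data·x̄)/(τ₀+τ_data), with τ₀=1/σ₀² and τ_data=n/σ².
Here τ₀ = 1/21.5 = 0.046512 and τ_data = 22/62.5 = 0.352000, so τ_n = 0.398512.
Rearranging for μ₀: μ₀ = (μ_n·τ_n − τ_data·x̄)/τ₀ = (42.3255·0.398512 − 0.352000·41.1) / 0.046512 = 2.400020/0.046512 ≈ 51.6.

μ₀ = 51.6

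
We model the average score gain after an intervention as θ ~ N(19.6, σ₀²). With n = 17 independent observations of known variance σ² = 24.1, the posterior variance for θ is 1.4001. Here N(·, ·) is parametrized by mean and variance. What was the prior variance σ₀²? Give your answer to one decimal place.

For the Normal–Normal model with known σ², precisions add: τ_n = τ₀ + n/σ².
So 1/σ₀² = 1/1.4001 − 17/24.1 = 0.714235 − 0.705394 = 0.008841.
Hence σ₀² = 1/0.008841 ≈ 113.1.

σ₀² = 113.1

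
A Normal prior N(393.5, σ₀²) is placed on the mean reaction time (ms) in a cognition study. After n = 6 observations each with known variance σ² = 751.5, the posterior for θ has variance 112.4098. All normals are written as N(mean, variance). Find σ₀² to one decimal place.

σ₀² = 1096.5

Posterior precision equals prior precision plus data precision: 1/σ_n² = 1/σ₀² + n/σ².
So 1/σ₀² = 1/112.4098 − 6/751.5 = 0.008896 − 0.007984 = 0.000912.
Hence σ₀² = 1/0.000912 ≈ 1096.5.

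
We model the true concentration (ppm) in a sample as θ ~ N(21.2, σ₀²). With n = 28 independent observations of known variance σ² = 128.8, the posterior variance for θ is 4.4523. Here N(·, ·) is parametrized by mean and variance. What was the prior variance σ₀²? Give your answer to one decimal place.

Posterior precision equals prior precision plus data precision: 1/σ_n² = 1/σ₀² + n/σ².
So 1/σ₀² = 1/4.4523 − 28/128.8 = 0.224603 − 0.217391 = 0.007212.
Hence σ₀² = 1/0.007212 ≈ 138.7.

σ₀² = 138.7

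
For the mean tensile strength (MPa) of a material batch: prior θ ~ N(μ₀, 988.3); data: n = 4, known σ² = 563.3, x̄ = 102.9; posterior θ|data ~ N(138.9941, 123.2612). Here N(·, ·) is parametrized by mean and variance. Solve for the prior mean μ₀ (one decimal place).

With known observation variance, the Normal–Normal posterior has precision τ_n = τ₀ + n/σ² and mean μ_n = (τ₀μ₀ + (n/σ²)x̄)/τ_n.
Here τ₀ = 1/988.3 = 0.001012 and τ_data = 4/563.3 = 0.007101, so τ_n = 0.008113.
Rearranging for μ₀: μ₀ = (μ_n·τ_n − τ_data·x̄)/τ₀ = (138.9941·0.008113 − 0.007101·102.9) / 0.001012 = 0.396966/0.001012 ≈ 392.3.

μ₀ = 392.3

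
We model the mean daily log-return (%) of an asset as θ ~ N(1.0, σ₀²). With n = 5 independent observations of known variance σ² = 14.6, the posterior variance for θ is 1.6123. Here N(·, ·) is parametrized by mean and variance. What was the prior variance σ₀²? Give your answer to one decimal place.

σ₀² = 3.6

For the Normal–Normal model with known σ², precisions add: τ_n = τ₀ + n/σ².
So 1/σ₀² = 1/1.6123 − 5/14.6 = 0.620232 − 0.342466 = 0.277766.
Hence σ₀² = 1/0.277766 ≈ 3.6.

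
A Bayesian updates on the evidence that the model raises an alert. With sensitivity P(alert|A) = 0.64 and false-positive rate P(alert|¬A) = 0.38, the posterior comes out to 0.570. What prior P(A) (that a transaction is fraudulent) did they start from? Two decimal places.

In odds form, posterior odds = prior odds × likelihood ratio, so prior odds = posterior odds ÷ LR.
Posterior odds = 0.570/(1−0.570) = 1.3256. LR = 0.64/0.38 = 1.6842.
Prior odds = 1.3256/1.6842 = 0.7871, so P(A) = 0.7871/(1+0.7871) ≈ 0.44.

P(A) = 0.44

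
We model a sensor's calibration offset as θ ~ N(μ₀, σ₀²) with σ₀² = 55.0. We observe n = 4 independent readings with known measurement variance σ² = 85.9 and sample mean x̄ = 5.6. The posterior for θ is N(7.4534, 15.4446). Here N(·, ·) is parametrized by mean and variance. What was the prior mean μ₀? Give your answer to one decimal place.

μ₀ = 12.2

The posterior mean is a precision-weighted average: μ_n = (τ₀μ₀ + τ_data·x̄)/(τ₀+τ_data), with τ₀=1/σ₀² and τ_data=n/σ².
Here τ₀ = 1/55.0 = 0.018182 and τ_data = 4/85.9 = 0.046566, so τ_n = 0.064748.
Rearranging for μ₀: μ₀ = (μ_n·τ_n − τ_data·x̄)/τ₀ = (7.4534·0.064748 − 0.046566·5.6) / 0.018182 = 0.221823/0.018182 ≈ 12.2.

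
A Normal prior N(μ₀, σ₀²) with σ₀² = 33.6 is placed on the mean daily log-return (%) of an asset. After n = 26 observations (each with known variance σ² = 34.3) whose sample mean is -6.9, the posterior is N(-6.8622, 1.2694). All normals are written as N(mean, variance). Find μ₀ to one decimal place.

With known observation variance, the Normal–Normal posterior has precision τ_n = τ₀ + n/σ² and mean μ_n = (τ₀μ₀ + (n/σ²)x̄)/τ_n.
Here τ₀ = 1/33.6 = 0.029762 and τ_data = 26/34.3 = 0.758017, so τ_n = 0.787779.
Rearranging for μ₀: μ₀ = (μ_n·τ_n − τ_data·x̄)/τ₀ = (-6.8622·0.787779 − 0.758017·-6.9) / 0.029762 = -0.175580/0.029762 ≈ -5.9.

μ₀ = -5.9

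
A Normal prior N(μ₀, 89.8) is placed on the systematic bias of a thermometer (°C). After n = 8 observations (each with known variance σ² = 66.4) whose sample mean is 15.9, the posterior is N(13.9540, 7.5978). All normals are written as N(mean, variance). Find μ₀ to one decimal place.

The posterior mean is a precision-weighted average: μ_n = (τ₀μ₀ + τ_data·x̄)/(τ₀+τ_data), with τ₀=1/σ₀² and τ_data=n/σ².
Here τ₀ = 1/89.8 = 0.011136 and τ_data = 8/66.4 = 0.120482, so τ_n = 0.131618.
Rearranging for μ₀: μ₀ = (μ_n·τ_n − τ_data·x̄)/τ₀ = (13.9540·0.131618 − 0.120482·15.9) / 0.011136 = -0.079066/0.011136 ≈ -7.1.

μ₀ = -7.1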